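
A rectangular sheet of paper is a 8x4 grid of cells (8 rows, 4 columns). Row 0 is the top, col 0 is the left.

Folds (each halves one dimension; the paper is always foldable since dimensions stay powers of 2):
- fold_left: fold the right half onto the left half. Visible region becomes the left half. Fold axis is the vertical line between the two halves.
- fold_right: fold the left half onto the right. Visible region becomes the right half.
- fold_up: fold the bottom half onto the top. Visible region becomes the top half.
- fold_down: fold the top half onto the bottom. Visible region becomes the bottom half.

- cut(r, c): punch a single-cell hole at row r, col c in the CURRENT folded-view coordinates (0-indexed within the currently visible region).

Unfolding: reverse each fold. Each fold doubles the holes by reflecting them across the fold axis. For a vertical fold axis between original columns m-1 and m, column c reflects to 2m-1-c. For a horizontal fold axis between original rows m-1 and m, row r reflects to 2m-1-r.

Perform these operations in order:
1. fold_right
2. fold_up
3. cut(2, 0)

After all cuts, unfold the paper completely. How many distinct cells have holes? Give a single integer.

Answer: 4

Derivation:
Op 1 fold_right: fold axis v@2; visible region now rows[0,8) x cols[2,4) = 8x2
Op 2 fold_up: fold axis h@4; visible region now rows[0,4) x cols[2,4) = 4x2
Op 3 cut(2, 0): punch at orig (2,2); cuts so far [(2, 2)]; region rows[0,4) x cols[2,4) = 4x2
Unfold 1 (reflect across h@4): 2 holes -> [(2, 2), (5, 2)]
Unfold 2 (reflect across v@2): 4 holes -> [(2, 1), (2, 2), (5, 1), (5, 2)]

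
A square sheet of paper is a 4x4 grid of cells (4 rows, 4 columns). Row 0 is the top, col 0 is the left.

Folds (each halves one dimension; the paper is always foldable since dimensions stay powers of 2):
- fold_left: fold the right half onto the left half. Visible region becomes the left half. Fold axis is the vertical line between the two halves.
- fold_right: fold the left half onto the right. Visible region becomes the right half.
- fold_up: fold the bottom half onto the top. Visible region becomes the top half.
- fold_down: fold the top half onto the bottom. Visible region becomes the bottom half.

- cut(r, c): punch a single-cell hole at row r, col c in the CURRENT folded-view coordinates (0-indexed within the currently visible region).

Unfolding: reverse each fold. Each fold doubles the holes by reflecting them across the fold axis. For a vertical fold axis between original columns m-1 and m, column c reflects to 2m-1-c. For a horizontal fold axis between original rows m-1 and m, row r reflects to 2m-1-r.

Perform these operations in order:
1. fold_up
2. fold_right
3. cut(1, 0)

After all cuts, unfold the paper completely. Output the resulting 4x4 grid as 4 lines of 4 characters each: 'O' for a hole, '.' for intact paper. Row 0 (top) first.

Answer: ....
.OO.
.OO.
....

Derivation:
Op 1 fold_up: fold axis h@2; visible region now rows[0,2) x cols[0,4) = 2x4
Op 2 fold_right: fold axis v@2; visible region now rows[0,2) x cols[2,4) = 2x2
Op 3 cut(1, 0): punch at orig (1,2); cuts so far [(1, 2)]; region rows[0,2) x cols[2,4) = 2x2
Unfold 1 (reflect across v@2): 2 holes -> [(1, 1), (1, 2)]
Unfold 2 (reflect across h@2): 4 holes -> [(1, 1), (1, 2), (2, 1), (2, 2)]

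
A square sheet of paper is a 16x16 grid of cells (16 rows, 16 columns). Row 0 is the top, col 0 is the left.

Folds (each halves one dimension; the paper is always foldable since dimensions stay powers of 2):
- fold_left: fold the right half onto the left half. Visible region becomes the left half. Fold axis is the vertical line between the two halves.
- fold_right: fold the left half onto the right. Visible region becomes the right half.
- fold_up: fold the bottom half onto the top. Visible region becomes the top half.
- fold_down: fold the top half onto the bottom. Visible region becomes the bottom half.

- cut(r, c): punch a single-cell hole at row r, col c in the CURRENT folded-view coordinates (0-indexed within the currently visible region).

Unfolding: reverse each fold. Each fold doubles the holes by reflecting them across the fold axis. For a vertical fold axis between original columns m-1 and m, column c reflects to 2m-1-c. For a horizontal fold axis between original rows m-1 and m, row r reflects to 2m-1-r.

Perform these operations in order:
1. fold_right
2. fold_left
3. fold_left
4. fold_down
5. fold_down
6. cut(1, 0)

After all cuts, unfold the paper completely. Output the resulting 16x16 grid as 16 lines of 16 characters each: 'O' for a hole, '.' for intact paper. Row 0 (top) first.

Op 1 fold_right: fold axis v@8; visible region now rows[0,16) x cols[8,16) = 16x8
Op 2 fold_left: fold axis v@12; visible region now rows[0,16) x cols[8,12) = 16x4
Op 3 fold_left: fold axis v@10; visible region now rows[0,16) x cols[8,10) = 16x2
Op 4 fold_down: fold axis h@8; visible region now rows[8,16) x cols[8,10) = 8x2
Op 5 fold_down: fold axis h@12; visible region now rows[12,16) x cols[8,10) = 4x2
Op 6 cut(1, 0): punch at orig (13,8); cuts so far [(13, 8)]; region rows[12,16) x cols[8,10) = 4x2
Unfold 1 (reflect across h@12): 2 holes -> [(10, 8), (13, 8)]
Unfold 2 (reflect across h@8): 4 holes -> [(2, 8), (5, 8), (10, 8), (13, 8)]
Unfold 3 (reflect across v@10): 8 holes -> [(2, 8), (2, 11), (5, 8), (5, 11), (10, 8), (10, 11), (13, 8), (13, 11)]
Unfold 4 (reflect across v@12): 16 holes -> [(2, 8), (2, 11), (2, 12), (2, 15), (5, 8), (5, 11), (5, 12), (5, 15), (10, 8), (10, 11), (10, 12), (10, 15), (13, 8), (13, 11), (13, 12), (13, 15)]
Unfold 5 (reflect across v@8): 32 holes -> [(2, 0), (2, 3), (2, 4), (2, 7), (2, 8), (2, 11), (2, 12), (2, 15), (5, 0), (5, 3), (5, 4), (5, 7), (5, 8), (5, 11), (5, 12), (5, 15), (10, 0), (10, 3), (10, 4), (10, 7), (10, 8), (10, 11), (10, 12), (10, 15), (13, 0), (13, 3), (13, 4), (13, 7), (13, 8), (13, 11), (13, 12), (13, 15)]

Answer: ................
................
O..OO..OO..OO..O
................
................
O..OO..OO..OO..O
................
................
................
................
O..OO..OO..OO..O
................
................
O..OO..OO..OO..O
................
................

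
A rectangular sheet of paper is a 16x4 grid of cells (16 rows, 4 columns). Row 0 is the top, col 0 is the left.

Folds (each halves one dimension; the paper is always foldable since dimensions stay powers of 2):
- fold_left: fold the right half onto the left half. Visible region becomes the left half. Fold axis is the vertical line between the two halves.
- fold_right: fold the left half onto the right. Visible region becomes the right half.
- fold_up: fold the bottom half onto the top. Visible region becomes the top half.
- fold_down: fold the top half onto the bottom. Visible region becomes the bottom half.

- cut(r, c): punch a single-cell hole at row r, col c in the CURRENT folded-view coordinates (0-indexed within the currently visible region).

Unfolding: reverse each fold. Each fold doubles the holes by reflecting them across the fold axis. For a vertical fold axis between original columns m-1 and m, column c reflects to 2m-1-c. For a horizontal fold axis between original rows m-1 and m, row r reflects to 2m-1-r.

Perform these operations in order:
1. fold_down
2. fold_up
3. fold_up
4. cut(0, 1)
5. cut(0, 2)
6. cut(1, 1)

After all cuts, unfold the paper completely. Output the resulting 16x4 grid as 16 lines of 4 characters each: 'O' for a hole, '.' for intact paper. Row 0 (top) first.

Op 1 fold_down: fold axis h@8; visible region now rows[8,16) x cols[0,4) = 8x4
Op 2 fold_up: fold axis h@12; visible region now rows[8,12) x cols[0,4) = 4x4
Op 3 fold_up: fold axis h@10; visible region now rows[8,10) x cols[0,4) = 2x4
Op 4 cut(0, 1): punch at orig (8,1); cuts so far [(8, 1)]; region rows[8,10) x cols[0,4) = 2x4
Op 5 cut(0, 2): punch at orig (8,2); cuts so far [(8, 1), (8, 2)]; region rows[8,10) x cols[0,4) = 2x4
Op 6 cut(1, 1): punch at orig (9,1); cuts so far [(8, 1), (8, 2), (9, 1)]; region rows[8,10) x cols[0,4) = 2x4
Unfold 1 (reflect across h@10): 6 holes -> [(8, 1), (8, 2), (9, 1), (10, 1), (11, 1), (11, 2)]
Unfold 2 (reflect across h@12): 12 holes -> [(8, 1), (8, 2), (9, 1), (10, 1), (11, 1), (11, 2), (12, 1), (12, 2), (13, 1), (14, 1), (15, 1), (15, 2)]
Unfold 3 (reflect across h@8): 24 holes -> [(0, 1), (0, 2), (1, 1), (2, 1), (3, 1), (3, 2), (4, 1), (4, 2), (5, 1), (6, 1), (7, 1), (7, 2), (8, 1), (8, 2), (9, 1), (10, 1), (11, 1), (11, 2), (12, 1), (12, 2), (13, 1), (14, 1), (15, 1), (15, 2)]

Answer: .OO.
.O..
.O..
.OO.
.OO.
.O..
.O..
.OO.
.OO.
.O..
.O..
.OO.
.OO.
.O..
.O..
.OO.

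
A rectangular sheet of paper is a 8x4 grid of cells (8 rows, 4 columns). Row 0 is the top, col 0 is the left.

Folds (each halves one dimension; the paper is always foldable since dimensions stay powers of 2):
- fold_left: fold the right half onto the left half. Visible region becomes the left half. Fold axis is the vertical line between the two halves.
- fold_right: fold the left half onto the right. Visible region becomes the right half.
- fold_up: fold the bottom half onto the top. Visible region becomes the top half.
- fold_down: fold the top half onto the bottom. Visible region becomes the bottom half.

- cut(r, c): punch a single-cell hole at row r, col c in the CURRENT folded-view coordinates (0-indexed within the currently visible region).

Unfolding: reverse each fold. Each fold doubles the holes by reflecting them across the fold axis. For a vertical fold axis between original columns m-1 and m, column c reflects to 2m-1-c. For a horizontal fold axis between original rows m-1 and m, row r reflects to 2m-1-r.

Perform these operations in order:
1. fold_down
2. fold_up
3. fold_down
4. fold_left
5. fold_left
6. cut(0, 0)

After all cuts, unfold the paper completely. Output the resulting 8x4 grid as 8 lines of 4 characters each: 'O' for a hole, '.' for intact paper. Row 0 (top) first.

Op 1 fold_down: fold axis h@4; visible region now rows[4,8) x cols[0,4) = 4x4
Op 2 fold_up: fold axis h@6; visible region now rows[4,6) x cols[0,4) = 2x4
Op 3 fold_down: fold axis h@5; visible region now rows[5,6) x cols[0,4) = 1x4
Op 4 fold_left: fold axis v@2; visible region now rows[5,6) x cols[0,2) = 1x2
Op 5 fold_left: fold axis v@1; visible region now rows[5,6) x cols[0,1) = 1x1
Op 6 cut(0, 0): punch at orig (5,0); cuts so far [(5, 0)]; region rows[5,6) x cols[0,1) = 1x1
Unfold 1 (reflect across v@1): 2 holes -> [(5, 0), (5, 1)]
Unfold 2 (reflect across v@2): 4 holes -> [(5, 0), (5, 1), (5, 2), (5, 3)]
Unfold 3 (reflect across h@5): 8 holes -> [(4, 0), (4, 1), (4, 2), (4, 3), (5, 0), (5, 1), (5, 2), (5, 3)]
Unfold 4 (reflect across h@6): 16 holes -> [(4, 0), (4, 1), (4, 2), (4, 3), (5, 0), (5, 1), (5, 2), (5, 3), (6, 0), (6, 1), (6, 2), (6, 3), (7, 0), (7, 1), (7, 2), (7, 3)]
Unfold 5 (reflect across h@4): 32 holes -> [(0, 0), (0, 1), (0, 2), (0, 3), (1, 0), (1, 1), (1, 2), (1, 3), (2, 0), (2, 1), (2, 2), (2, 3), (3, 0), (3, 1), (3, 2), (3, 3), (4, 0), (4, 1), (4, 2), (4, 3), (5, 0), (5, 1), (5, 2), (5, 3), (6, 0), (6, 1), (6, 2), (6, 3), (7, 0), (7, 1), (7, 2), (7, 3)]

Answer: OOOO
OOOO
OOOO
OOOO
OOOO
OOOO
OOOO
OOOO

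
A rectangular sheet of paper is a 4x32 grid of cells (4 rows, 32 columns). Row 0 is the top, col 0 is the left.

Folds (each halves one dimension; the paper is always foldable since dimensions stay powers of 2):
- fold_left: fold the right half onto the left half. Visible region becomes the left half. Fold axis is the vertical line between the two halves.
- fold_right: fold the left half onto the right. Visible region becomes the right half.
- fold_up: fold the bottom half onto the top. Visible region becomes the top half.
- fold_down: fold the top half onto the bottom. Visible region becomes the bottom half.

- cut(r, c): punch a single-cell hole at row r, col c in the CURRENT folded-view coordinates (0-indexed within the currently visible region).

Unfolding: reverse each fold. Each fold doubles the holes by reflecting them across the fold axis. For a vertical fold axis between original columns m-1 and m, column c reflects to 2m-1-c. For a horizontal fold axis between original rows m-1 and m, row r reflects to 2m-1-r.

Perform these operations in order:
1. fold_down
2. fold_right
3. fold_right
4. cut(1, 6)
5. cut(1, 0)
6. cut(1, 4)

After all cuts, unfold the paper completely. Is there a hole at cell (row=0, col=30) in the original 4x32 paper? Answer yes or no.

Answer: yes

Derivation:
Op 1 fold_down: fold axis h@2; visible region now rows[2,4) x cols[0,32) = 2x32
Op 2 fold_right: fold axis v@16; visible region now rows[2,4) x cols[16,32) = 2x16
Op 3 fold_right: fold axis v@24; visible region now rows[2,4) x cols[24,32) = 2x8
Op 4 cut(1, 6): punch at orig (3,30); cuts so far [(3, 30)]; region rows[2,4) x cols[24,32) = 2x8
Op 5 cut(1, 0): punch at orig (3,24); cuts so far [(3, 24), (3, 30)]; region rows[2,4) x cols[24,32) = 2x8
Op 6 cut(1, 4): punch at orig (3,28); cuts so far [(3, 24), (3, 28), (3, 30)]; region rows[2,4) x cols[24,32) = 2x8
Unfold 1 (reflect across v@24): 6 holes -> [(3, 17), (3, 19), (3, 23), (3, 24), (3, 28), (3, 30)]
Unfold 2 (reflect across v@16): 12 holes -> [(3, 1), (3, 3), (3, 7), (3, 8), (3, 12), (3, 14), (3, 17), (3, 19), (3, 23), (3, 24), (3, 28), (3, 30)]
Unfold 3 (reflect across h@2): 24 holes -> [(0, 1), (0, 3), (0, 7), (0, 8), (0, 12), (0, 14), (0, 17), (0, 19), (0, 23), (0, 24), (0, 28), (0, 30), (3, 1), (3, 3), (3, 7), (3, 8), (3, 12), (3, 14), (3, 17), (3, 19), (3, 23), (3, 24), (3, 28), (3, 30)]
Holes: [(0, 1), (0, 3), (0, 7), (0, 8), (0, 12), (0, 14), (0, 17), (0, 19), (0, 23), (0, 24), (0, 28), (0, 30), (3, 1), (3, 3), (3, 7), (3, 8), (3, 12), (3, 14), (3, 17), (3, 19), (3, 23), (3, 24), (3, 28), (3, 30)]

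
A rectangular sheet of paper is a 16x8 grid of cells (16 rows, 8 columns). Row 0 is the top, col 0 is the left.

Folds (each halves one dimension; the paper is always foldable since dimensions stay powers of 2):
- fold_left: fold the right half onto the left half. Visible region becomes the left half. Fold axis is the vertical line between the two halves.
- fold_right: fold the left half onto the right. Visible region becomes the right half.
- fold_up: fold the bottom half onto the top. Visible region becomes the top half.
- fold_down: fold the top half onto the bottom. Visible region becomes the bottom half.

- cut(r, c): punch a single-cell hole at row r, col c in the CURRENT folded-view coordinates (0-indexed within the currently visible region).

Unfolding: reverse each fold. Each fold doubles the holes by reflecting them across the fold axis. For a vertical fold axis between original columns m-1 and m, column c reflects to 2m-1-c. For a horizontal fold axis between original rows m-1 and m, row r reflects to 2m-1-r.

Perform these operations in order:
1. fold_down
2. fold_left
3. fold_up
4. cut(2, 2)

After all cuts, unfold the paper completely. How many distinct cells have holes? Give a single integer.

Op 1 fold_down: fold axis h@8; visible region now rows[8,16) x cols[0,8) = 8x8
Op 2 fold_left: fold axis v@4; visible region now rows[8,16) x cols[0,4) = 8x4
Op 3 fold_up: fold axis h@12; visible region now rows[8,12) x cols[0,4) = 4x4
Op 4 cut(2, 2): punch at orig (10,2); cuts so far [(10, 2)]; region rows[8,12) x cols[0,4) = 4x4
Unfold 1 (reflect across h@12): 2 holes -> [(10, 2), (13, 2)]
Unfold 2 (reflect across v@4): 4 holes -> [(10, 2), (10, 5), (13, 2), (13, 5)]
Unfold 3 (reflect across h@8): 8 holes -> [(2, 2), (2, 5), (5, 2), (5, 5), (10, 2), (10, 5), (13, 2), (13, 5)]

Answer: 8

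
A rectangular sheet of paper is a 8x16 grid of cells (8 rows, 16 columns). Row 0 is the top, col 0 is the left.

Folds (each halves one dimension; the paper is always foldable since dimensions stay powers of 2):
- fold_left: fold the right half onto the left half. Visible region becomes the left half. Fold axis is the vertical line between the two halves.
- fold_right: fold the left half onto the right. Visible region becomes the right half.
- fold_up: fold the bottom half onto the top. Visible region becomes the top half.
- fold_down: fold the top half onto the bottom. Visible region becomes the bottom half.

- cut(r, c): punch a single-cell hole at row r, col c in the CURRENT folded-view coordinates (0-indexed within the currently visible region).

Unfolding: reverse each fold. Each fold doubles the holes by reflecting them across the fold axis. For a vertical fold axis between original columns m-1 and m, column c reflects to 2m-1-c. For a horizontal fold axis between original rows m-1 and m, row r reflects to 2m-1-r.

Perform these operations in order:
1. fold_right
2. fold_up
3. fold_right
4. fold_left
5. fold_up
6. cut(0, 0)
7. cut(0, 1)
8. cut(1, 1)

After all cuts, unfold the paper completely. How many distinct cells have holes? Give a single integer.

Answer: 96

Derivation:
Op 1 fold_right: fold axis v@8; visible region now rows[0,8) x cols[8,16) = 8x8
Op 2 fold_up: fold axis h@4; visible region now rows[0,4) x cols[8,16) = 4x8
Op 3 fold_right: fold axis v@12; visible region now rows[0,4) x cols[12,16) = 4x4
Op 4 fold_left: fold axis v@14; visible region now rows[0,4) x cols[12,14) = 4x2
Op 5 fold_up: fold axis h@2; visible region now rows[0,2) x cols[12,14) = 2x2
Op 6 cut(0, 0): punch at orig (0,12); cuts so far [(0, 12)]; region rows[0,2) x cols[12,14) = 2x2
Op 7 cut(0, 1): punch at orig (0,13); cuts so far [(0, 12), (0, 13)]; region rows[0,2) x cols[12,14) = 2x2
Op 8 cut(1, 1): punch at orig (1,13); cuts so far [(0, 12), (0, 13), (1, 13)]; region rows[0,2) x cols[12,14) = 2x2
Unfold 1 (reflect across h@2): 6 holes -> [(0, 12), (0, 13), (1, 13), (2, 13), (3, 12), (3, 13)]
Unfold 2 (reflect across v@14): 12 holes -> [(0, 12), (0, 13), (0, 14), (0, 15), (1, 13), (1, 14), (2, 13), (2, 14), (3, 12), (3, 13), (3, 14), (3, 15)]
Unfold 3 (reflect across v@12): 24 holes -> [(0, 8), (0, 9), (0, 10), (0, 11), (0, 12), (0, 13), (0, 14), (0, 15), (1, 9), (1, 10), (1, 13), (1, 14), (2, 9), (2, 10), (2, 13), (2, 14), (3, 8), (3, 9), (3, 10), (3, 11), (3, 12), (3, 13), (3, 14), (3, 15)]
Unfold 4 (reflect across h@4): 48 holes -> [(0, 8), (0, 9), (0, 10), (0, 11), (0, 12), (0, 13), (0, 14), (0, 15), (1, 9), (1, 10), (1, 13), (1, 14), (2, 9), (2, 10), (2, 13), (2, 14), (3, 8), (3, 9), (3, 10), (3, 11), (3, 12), (3, 13), (3, 14), (3, 15), (4, 8), (4, 9), (4, 10), (4, 11), (4, 12), (4, 13), (4, 14), (4, 15), (5, 9), (5, 10), (5, 13), (5, 14), (6, 9), (6, 10), (6, 13), (6, 14), (7, 8), (7, 9), (7, 10), (7, 11), (7, 12), (7, 13), (7, 14), (7, 15)]
Unfold 5 (reflect across v@8): 96 holes -> [(0, 0), (0, 1), (0, 2), (0, 3), (0, 4), (0, 5), (0, 6), (0, 7), (0, 8), (0, 9), (0, 10), (0, 11), (0, 12), (0, 13), (0, 14), (0, 15), (1, 1), (1, 2), (1, 5), (1, 6), (1, 9), (1, 10), (1, 13), (1, 14), (2, 1), (2, 2), (2, 5), (2, 6), (2, 9), (2, 10), (2, 13), (2, 14), (3, 0), (3, 1), (3, 2), (3, 3), (3, 4), (3, 5), (3, 6), (3, 7), (3, 8), (3, 9), (3, 10), (3, 11), (3, 12), (3, 13), (3, 14), (3, 15), (4, 0), (4, 1), (4, 2), (4, 3), (4, 4), (4, 5), (4, 6), (4, 7), (4, 8), (4, 9), (4, 10), (4, 11), (4, 12), (4, 13), (4, 14), (4, 15), (5, 1), (5, 2), (5, 5), (5, 6), (5, 9), (5, 10), (5, 13), (5, 14), (6, 1), (6, 2), (6, 5), (6, 6), (6, 9), (6, 10), (6, 13), (6, 14), (7, 0), (7, 1), (7, 2), (7, 3), (7, 4), (7, 5), (7, 6), (7, 7), (7, 8), (7, 9), (7, 10), (7, 11), (7, 12), (7, 13), (7, 14), (7, 15)]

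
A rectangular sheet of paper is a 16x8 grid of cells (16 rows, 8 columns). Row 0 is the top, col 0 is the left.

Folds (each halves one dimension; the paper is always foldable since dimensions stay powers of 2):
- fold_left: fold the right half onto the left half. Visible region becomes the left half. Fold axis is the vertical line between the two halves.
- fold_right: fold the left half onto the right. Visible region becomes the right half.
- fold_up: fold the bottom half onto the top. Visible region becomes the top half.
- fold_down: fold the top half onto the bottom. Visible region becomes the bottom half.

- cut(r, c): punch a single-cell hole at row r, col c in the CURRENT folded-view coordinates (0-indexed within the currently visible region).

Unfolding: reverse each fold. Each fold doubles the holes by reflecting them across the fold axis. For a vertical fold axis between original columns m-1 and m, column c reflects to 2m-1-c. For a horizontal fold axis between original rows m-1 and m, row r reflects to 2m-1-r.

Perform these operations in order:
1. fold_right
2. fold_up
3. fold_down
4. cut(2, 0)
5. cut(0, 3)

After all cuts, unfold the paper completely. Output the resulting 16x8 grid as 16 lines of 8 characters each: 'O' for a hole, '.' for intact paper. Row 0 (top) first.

Op 1 fold_right: fold axis v@4; visible region now rows[0,16) x cols[4,8) = 16x4
Op 2 fold_up: fold axis h@8; visible region now rows[0,8) x cols[4,8) = 8x4
Op 3 fold_down: fold axis h@4; visible region now rows[4,8) x cols[4,8) = 4x4
Op 4 cut(2, 0): punch at orig (6,4); cuts so far [(6, 4)]; region rows[4,8) x cols[4,8) = 4x4
Op 5 cut(0, 3): punch at orig (4,7); cuts so far [(4, 7), (6, 4)]; region rows[4,8) x cols[4,8) = 4x4
Unfold 1 (reflect across h@4): 4 holes -> [(1, 4), (3, 7), (4, 7), (6, 4)]
Unfold 2 (reflect across h@8): 8 holes -> [(1, 4), (3, 7), (4, 7), (6, 4), (9, 4), (11, 7), (12, 7), (14, 4)]
Unfold 3 (reflect across v@4): 16 holes -> [(1, 3), (1, 4), (3, 0), (3, 7), (4, 0), (4, 7), (6, 3), (6, 4), (9, 3), (9, 4), (11, 0), (11, 7), (12, 0), (12, 7), (14, 3), (14, 4)]

Answer: ........
...OO...
........
O......O
O......O
........
...OO...
........
........
...OO...
........
O......O
O......O
........
...OO...
........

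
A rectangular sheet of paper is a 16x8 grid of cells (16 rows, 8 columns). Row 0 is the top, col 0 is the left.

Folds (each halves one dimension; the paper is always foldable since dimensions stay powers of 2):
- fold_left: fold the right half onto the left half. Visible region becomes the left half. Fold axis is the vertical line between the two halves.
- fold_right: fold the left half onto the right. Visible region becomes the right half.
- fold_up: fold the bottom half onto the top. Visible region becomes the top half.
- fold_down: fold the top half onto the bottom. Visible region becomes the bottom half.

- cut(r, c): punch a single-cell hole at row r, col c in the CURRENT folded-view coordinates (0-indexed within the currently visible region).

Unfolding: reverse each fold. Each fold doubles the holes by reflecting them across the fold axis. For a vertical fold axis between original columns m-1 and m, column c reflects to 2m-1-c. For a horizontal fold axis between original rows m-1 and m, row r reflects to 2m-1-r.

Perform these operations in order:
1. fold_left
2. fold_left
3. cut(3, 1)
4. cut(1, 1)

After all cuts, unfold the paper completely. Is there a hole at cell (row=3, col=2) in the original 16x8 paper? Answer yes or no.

Answer: yes

Derivation:
Op 1 fold_left: fold axis v@4; visible region now rows[0,16) x cols[0,4) = 16x4
Op 2 fold_left: fold axis v@2; visible region now rows[0,16) x cols[0,2) = 16x2
Op 3 cut(3, 1): punch at orig (3,1); cuts so far [(3, 1)]; region rows[0,16) x cols[0,2) = 16x2
Op 4 cut(1, 1): punch at orig (1,1); cuts so far [(1, 1), (3, 1)]; region rows[0,16) x cols[0,2) = 16x2
Unfold 1 (reflect across v@2): 4 holes -> [(1, 1), (1, 2), (3, 1), (3, 2)]
Unfold 2 (reflect across v@4): 8 holes -> [(1, 1), (1, 2), (1, 5), (1, 6), (3, 1), (3, 2), (3, 5), (3, 6)]
Holes: [(1, 1), (1, 2), (1, 5), (1, 6), (3, 1), (3, 2), (3, 5), (3, 6)]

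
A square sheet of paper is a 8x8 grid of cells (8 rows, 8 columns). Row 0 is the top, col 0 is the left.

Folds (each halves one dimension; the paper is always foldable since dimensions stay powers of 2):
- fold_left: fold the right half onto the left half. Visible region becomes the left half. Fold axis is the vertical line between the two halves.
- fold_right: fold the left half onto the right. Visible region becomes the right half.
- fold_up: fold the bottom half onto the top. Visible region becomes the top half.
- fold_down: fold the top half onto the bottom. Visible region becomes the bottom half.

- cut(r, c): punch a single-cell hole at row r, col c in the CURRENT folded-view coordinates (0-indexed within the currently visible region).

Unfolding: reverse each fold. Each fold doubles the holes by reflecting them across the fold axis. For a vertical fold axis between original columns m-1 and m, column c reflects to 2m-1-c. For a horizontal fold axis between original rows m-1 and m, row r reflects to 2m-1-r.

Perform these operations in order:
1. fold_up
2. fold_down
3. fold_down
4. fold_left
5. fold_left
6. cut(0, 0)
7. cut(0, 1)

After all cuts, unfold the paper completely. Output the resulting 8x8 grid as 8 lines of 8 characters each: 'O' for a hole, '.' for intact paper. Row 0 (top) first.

Op 1 fold_up: fold axis h@4; visible region now rows[0,4) x cols[0,8) = 4x8
Op 2 fold_down: fold axis h@2; visible region now rows[2,4) x cols[0,8) = 2x8
Op 3 fold_down: fold axis h@3; visible region now rows[3,4) x cols[0,8) = 1x8
Op 4 fold_left: fold axis v@4; visible region now rows[3,4) x cols[0,4) = 1x4
Op 5 fold_left: fold axis v@2; visible region now rows[3,4) x cols[0,2) = 1x2
Op 6 cut(0, 0): punch at orig (3,0); cuts so far [(3, 0)]; region rows[3,4) x cols[0,2) = 1x2
Op 7 cut(0, 1): punch at orig (3,1); cuts so far [(3, 0), (3, 1)]; region rows[3,4) x cols[0,2) = 1x2
Unfold 1 (reflect across v@2): 4 holes -> [(3, 0), (3, 1), (3, 2), (3, 3)]
Unfold 2 (reflect across v@4): 8 holes -> [(3, 0), (3, 1), (3, 2), (3, 3), (3, 4), (3, 5), (3, 6), (3, 7)]
Unfold 3 (reflect across h@3): 16 holes -> [(2, 0), (2, 1), (2, 2), (2, 3), (2, 4), (2, 5), (2, 6), (2, 7), (3, 0), (3, 1), (3, 2), (3, 3), (3, 4), (3, 5), (3, 6), (3, 7)]
Unfold 4 (reflect across h@2): 32 holes -> [(0, 0), (0, 1), (0, 2), (0, 3), (0, 4), (0, 5), (0, 6), (0, 7), (1, 0), (1, 1), (1, 2), (1, 3), (1, 4), (1, 5), (1, 6), (1, 7), (2, 0), (2, 1), (2, 2), (2, 3), (2, 4), (2, 5), (2, 6), (2, 7), (3, 0), (3, 1), (3, 2), (3, 3), (3, 4), (3, 5), (3, 6), (3, 7)]
Unfold 5 (reflect across h@4): 64 holes -> [(0, 0), (0, 1), (0, 2), (0, 3), (0, 4), (0, 5), (0, 6), (0, 7), (1, 0), (1, 1), (1, 2), (1, 3), (1, 4), (1, 5), (1, 6), (1, 7), (2, 0), (2, 1), (2, 2), (2, 3), (2, 4), (2, 5), (2, 6), (2, 7), (3, 0), (3, 1), (3, 2), (3, 3), (3, 4), (3, 5), (3, 6), (3, 7), (4, 0), (4, 1), (4, 2), (4, 3), (4, 4), (4, 5), (4, 6), (4, 7), (5, 0), (5, 1), (5, 2), (5, 3), (5, 4), (5, 5), (5, 6), (5, 7), (6, 0), (6, 1), (6, 2), (6, 3), (6, 4), (6, 5), (6, 6), (6, 7), (7, 0), (7, 1), (7, 2), (7, 3), (7, 4), (7, 5), (7, 6), (7, 7)]

Answer: OOOOOOOO
OOOOOOOO
OOOOOOOO
OOOOOOOO
OOOOOOOO
OOOOOOOO
OOOOOOOO
OOOOOOOO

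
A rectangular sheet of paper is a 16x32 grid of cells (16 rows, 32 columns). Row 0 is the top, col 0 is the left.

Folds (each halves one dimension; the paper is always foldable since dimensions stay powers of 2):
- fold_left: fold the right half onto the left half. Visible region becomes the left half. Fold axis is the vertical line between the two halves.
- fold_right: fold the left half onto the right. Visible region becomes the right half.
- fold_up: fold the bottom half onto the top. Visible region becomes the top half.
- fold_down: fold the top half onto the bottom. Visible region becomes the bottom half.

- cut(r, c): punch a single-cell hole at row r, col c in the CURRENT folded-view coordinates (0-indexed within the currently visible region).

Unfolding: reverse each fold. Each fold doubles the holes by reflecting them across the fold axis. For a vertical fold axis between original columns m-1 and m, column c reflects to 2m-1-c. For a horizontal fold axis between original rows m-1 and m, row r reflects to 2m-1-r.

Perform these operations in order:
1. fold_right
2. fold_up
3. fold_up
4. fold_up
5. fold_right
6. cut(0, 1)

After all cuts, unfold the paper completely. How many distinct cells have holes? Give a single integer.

Op 1 fold_right: fold axis v@16; visible region now rows[0,16) x cols[16,32) = 16x16
Op 2 fold_up: fold axis h@8; visible region now rows[0,8) x cols[16,32) = 8x16
Op 3 fold_up: fold axis h@4; visible region now rows[0,4) x cols[16,32) = 4x16
Op 4 fold_up: fold axis h@2; visible region now rows[0,2) x cols[16,32) = 2x16
Op 5 fold_right: fold axis v@24; visible region now rows[0,2) x cols[24,32) = 2x8
Op 6 cut(0, 1): punch at orig (0,25); cuts so far [(0, 25)]; region rows[0,2) x cols[24,32) = 2x8
Unfold 1 (reflect across v@24): 2 holes -> [(0, 22), (0, 25)]
Unfold 2 (reflect across h@2): 4 holes -> [(0, 22), (0, 25), (3, 22), (3, 25)]
Unfold 3 (reflect across h@4): 8 holes -> [(0, 22), (0, 25), (3, 22), (3, 25), (4, 22), (4, 25), (7, 22), (7, 25)]
Unfold 4 (reflect across h@8): 16 holes -> [(0, 22), (0, 25), (3, 22), (3, 25), (4, 22), (4, 25), (7, 22), (7, 25), (8, 22), (8, 25), (11, 22), (11, 25), (12, 22), (12, 25), (15, 22), (15, 25)]
Unfold 5 (reflect across v@16): 32 holes -> [(0, 6), (0, 9), (0, 22), (0, 25), (3, 6), (3, 9), (3, 22), (3, 25), (4, 6), (4, 9), (4, 22), (4, 25), (7, 6), (7, 9), (7, 22), (7, 25), (8, 6), (8, 9), (8, 22), (8, 25), (11, 6), (11, 9), (11, 22), (11, 25), (12, 6), (12, 9), (12, 22), (12, 25), (15, 6), (15, 9), (15, 22), (15, 25)]

Answer: 32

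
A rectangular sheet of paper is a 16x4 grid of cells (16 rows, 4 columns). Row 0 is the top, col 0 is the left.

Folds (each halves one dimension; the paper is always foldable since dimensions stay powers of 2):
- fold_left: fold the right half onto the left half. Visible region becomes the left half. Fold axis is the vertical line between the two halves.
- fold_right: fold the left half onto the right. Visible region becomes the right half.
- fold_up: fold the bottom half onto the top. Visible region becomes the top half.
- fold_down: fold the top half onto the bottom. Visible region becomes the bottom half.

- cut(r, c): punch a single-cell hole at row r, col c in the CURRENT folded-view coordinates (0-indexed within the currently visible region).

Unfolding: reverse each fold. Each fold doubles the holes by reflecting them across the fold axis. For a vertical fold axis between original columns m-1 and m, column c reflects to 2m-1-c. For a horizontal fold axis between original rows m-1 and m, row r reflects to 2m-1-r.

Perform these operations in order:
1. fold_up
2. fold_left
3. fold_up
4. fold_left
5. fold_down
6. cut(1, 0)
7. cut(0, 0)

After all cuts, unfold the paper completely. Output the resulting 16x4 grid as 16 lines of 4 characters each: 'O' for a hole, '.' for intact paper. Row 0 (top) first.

Answer: OOOO
OOOO
OOOO
OOOO
OOOO
OOOO
OOOO
OOOO
OOOO
OOOO
OOOO
OOOO
OOOO
OOOO
OOOO
OOOO

Derivation:
Op 1 fold_up: fold axis h@8; visible region now rows[0,8) x cols[0,4) = 8x4
Op 2 fold_left: fold axis v@2; visible region now rows[0,8) x cols[0,2) = 8x2
Op 3 fold_up: fold axis h@4; visible region now rows[0,4) x cols[0,2) = 4x2
Op 4 fold_left: fold axis v@1; visible region now rows[0,4) x cols[0,1) = 4x1
Op 5 fold_down: fold axis h@2; visible region now rows[2,4) x cols[0,1) = 2x1
Op 6 cut(1, 0): punch at orig (3,0); cuts so far [(3, 0)]; region rows[2,4) x cols[0,1) = 2x1
Op 7 cut(0, 0): punch at orig (2,0); cuts so far [(2, 0), (3, 0)]; region rows[2,4) x cols[0,1) = 2x1
Unfold 1 (reflect across h@2): 4 holes -> [(0, 0), (1, 0), (2, 0), (3, 0)]
Unfold 2 (reflect across v@1): 8 holes -> [(0, 0), (0, 1), (1, 0), (1, 1), (2, 0), (2, 1), (3, 0), (3, 1)]
Unfold 3 (reflect across h@4): 16 holes -> [(0, 0), (0, 1), (1, 0), (1, 1), (2, 0), (2, 1), (3, 0), (3, 1), (4, 0), (4, 1), (5, 0), (5, 1), (6, 0), (6, 1), (7, 0), (7, 1)]
Unfold 4 (reflect across v@2): 32 holes -> [(0, 0), (0, 1), (0, 2), (0, 3), (1, 0), (1, 1), (1, 2), (1, 3), (2, 0), (2, 1), (2, 2), (2, 3), (3, 0), (3, 1), (3, 2), (3, 3), (4, 0), (4, 1), (4, 2), (4, 3), (5, 0), (5, 1), (5, 2), (5, 3), (6, 0), (6, 1), (6, 2), (6, 3), (7, 0), (7, 1), (7, 2), (7, 3)]
Unfold 5 (reflect across h@8): 64 holes -> [(0, 0), (0, 1), (0, 2), (0, 3), (1, 0), (1, 1), (1, 2), (1, 3), (2, 0), (2, 1), (2, 2), (2, 3), (3, 0), (3, 1), (3, 2), (3, 3), (4, 0), (4, 1), (4, 2), (4, 3), (5, 0), (5, 1), (5, 2), (5, 3), (6, 0), (6, 1), (6, 2), (6, 3), (7, 0), (7, 1), (7, 2), (7, 3), (8, 0), (8, 1), (8, 2), (8, 3), (9, 0), (9, 1), (9, 2), (9, 3), (10, 0), (10, 1), (10, 2), (10, 3), (11, 0), (11, 1), (11, 2), (11, 3), (12, 0), (12, 1), (12, 2), (12, 3), (13, 0), (13, 1), (13, 2), (13, 3), (14, 0), (14, 1), (14, 2), (14, 3), (15, 0), (15, 1), (15, 2), (15, 3)]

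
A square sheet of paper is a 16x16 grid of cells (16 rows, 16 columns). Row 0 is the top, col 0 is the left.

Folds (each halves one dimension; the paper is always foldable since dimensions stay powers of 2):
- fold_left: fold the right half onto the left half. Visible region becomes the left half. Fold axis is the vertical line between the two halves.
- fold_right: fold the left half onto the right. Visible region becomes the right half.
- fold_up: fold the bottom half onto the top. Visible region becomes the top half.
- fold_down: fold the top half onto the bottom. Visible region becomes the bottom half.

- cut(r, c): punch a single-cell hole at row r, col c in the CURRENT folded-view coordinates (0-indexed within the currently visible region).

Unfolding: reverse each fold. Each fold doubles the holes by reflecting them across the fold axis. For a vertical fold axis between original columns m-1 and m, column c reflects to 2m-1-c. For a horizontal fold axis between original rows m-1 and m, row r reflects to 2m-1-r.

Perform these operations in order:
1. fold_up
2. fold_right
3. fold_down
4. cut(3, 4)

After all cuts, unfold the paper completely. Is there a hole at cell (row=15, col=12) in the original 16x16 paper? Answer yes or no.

Op 1 fold_up: fold axis h@8; visible region now rows[0,8) x cols[0,16) = 8x16
Op 2 fold_right: fold axis v@8; visible region now rows[0,8) x cols[8,16) = 8x8
Op 3 fold_down: fold axis h@4; visible region now rows[4,8) x cols[8,16) = 4x8
Op 4 cut(3, 4): punch at orig (7,12); cuts so far [(7, 12)]; region rows[4,8) x cols[8,16) = 4x8
Unfold 1 (reflect across h@4): 2 holes -> [(0, 12), (7, 12)]
Unfold 2 (reflect across v@8): 4 holes -> [(0, 3), (0, 12), (7, 3), (7, 12)]
Unfold 3 (reflect across h@8): 8 holes -> [(0, 3), (0, 12), (7, 3), (7, 12), (8, 3), (8, 12), (15, 3), (15, 12)]
Holes: [(0, 3), (0, 12), (7, 3), (7, 12), (8, 3), (8, 12), (15, 3), (15, 12)]

Answer: yes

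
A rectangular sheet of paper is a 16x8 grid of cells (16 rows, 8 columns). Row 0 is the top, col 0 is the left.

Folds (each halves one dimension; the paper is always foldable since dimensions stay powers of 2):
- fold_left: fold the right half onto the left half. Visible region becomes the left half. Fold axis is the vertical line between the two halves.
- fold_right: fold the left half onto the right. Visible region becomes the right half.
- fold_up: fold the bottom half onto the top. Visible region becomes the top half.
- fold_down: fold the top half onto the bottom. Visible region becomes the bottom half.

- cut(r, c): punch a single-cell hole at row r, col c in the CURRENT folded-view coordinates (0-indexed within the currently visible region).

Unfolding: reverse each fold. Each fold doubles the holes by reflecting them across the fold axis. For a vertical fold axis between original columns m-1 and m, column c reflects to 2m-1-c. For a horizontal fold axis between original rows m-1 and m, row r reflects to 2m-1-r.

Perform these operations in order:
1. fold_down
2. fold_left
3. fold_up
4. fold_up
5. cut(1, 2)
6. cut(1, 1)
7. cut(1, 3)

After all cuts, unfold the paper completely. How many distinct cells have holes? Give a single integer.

Answer: 48

Derivation:
Op 1 fold_down: fold axis h@8; visible region now rows[8,16) x cols[0,8) = 8x8
Op 2 fold_left: fold axis v@4; visible region now rows[8,16) x cols[0,4) = 8x4
Op 3 fold_up: fold axis h@12; visible region now rows[8,12) x cols[0,4) = 4x4
Op 4 fold_up: fold axis h@10; visible region now rows[8,10) x cols[0,4) = 2x4
Op 5 cut(1, 2): punch at orig (9,2); cuts so far [(9, 2)]; region rows[8,10) x cols[0,4) = 2x4
Op 6 cut(1, 1): punch at orig (9,1); cuts so far [(9, 1), (9, 2)]; region rows[8,10) x cols[0,4) = 2x4
Op 7 cut(1, 3): punch at orig (9,3); cuts so far [(9, 1), (9, 2), (9, 3)]; region rows[8,10) x cols[0,4) = 2x4
Unfold 1 (reflect across h@10): 6 holes -> [(9, 1), (9, 2), (9, 3), (10, 1), (10, 2), (10, 3)]
Unfold 2 (reflect across h@12): 12 holes -> [(9, 1), (9, 2), (9, 3), (10, 1), (10, 2), (10, 3), (13, 1), (13, 2), (13, 3), (14, 1), (14, 2), (14, 3)]
Unfold 3 (reflect across v@4): 24 holes -> [(9, 1), (9, 2), (9, 3), (9, 4), (9, 5), (9, 6), (10, 1), (10, 2), (10, 3), (10, 4), (10, 5), (10, 6), (13, 1), (13, 2), (13, 3), (13, 4), (13, 5), (13, 6), (14, 1), (14, 2), (14, 3), (14, 4), (14, 5), (14, 6)]
Unfold 4 (reflect across h@8): 48 holes -> [(1, 1), (1, 2), (1, 3), (1, 4), (1, 5), (1, 6), (2, 1), (2, 2), (2, 3), (2, 4), (2, 5), (2, 6), (5, 1), (5, 2), (5, 3), (5, 4), (5, 5), (5, 6), (6, 1), (6, 2), (6, 3), (6, 4), (6, 5), (6, 6), (9, 1), (9, 2), (9, 3), (9, 4), (9, 5), (9, 6), (10, 1), (10, 2), (10, 3), (10, 4), (10, 5), (10, 6), (13, 1), (13, 2), (13, 3), (13, 4), (13, 5), (13, 6), (14, 1), (14, 2), (14, 3), (14, 4), (14, 5), (14, 6)]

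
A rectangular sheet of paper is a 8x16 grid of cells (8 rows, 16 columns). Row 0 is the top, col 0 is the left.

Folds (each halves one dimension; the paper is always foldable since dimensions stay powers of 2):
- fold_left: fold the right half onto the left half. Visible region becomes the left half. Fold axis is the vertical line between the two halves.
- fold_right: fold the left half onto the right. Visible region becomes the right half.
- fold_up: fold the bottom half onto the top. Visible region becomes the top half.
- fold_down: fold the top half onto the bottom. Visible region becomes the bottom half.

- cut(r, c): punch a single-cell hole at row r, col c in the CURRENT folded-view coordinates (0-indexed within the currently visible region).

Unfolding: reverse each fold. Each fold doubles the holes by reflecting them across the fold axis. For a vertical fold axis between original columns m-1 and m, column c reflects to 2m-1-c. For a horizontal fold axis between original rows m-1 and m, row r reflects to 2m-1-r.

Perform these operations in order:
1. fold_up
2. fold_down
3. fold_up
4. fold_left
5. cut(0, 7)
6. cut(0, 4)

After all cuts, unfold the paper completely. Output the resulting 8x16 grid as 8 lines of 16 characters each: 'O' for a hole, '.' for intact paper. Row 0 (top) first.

Op 1 fold_up: fold axis h@4; visible region now rows[0,4) x cols[0,16) = 4x16
Op 2 fold_down: fold axis h@2; visible region now rows[2,4) x cols[0,16) = 2x16
Op 3 fold_up: fold axis h@3; visible region now rows[2,3) x cols[0,16) = 1x16
Op 4 fold_left: fold axis v@8; visible region now rows[2,3) x cols[0,8) = 1x8
Op 5 cut(0, 7): punch at orig (2,7); cuts so far [(2, 7)]; region rows[2,3) x cols[0,8) = 1x8
Op 6 cut(0, 4): punch at orig (2,4); cuts so far [(2, 4), (2, 7)]; region rows[2,3) x cols[0,8) = 1x8
Unfold 1 (reflect across v@8): 4 holes -> [(2, 4), (2, 7), (2, 8), (2, 11)]
Unfold 2 (reflect across h@3): 8 holes -> [(2, 4), (2, 7), (2, 8), (2, 11), (3, 4), (3, 7), (3, 8), (3, 11)]
Unfold 3 (reflect across h@2): 16 holes -> [(0, 4), (0, 7), (0, 8), (0, 11), (1, 4), (1, 7), (1, 8), (1, 11), (2, 4), (2, 7), (2, 8), (2, 11), (3, 4), (3, 7), (3, 8), (3, 11)]
Unfold 4 (reflect across h@4): 32 holes -> [(0, 4), (0, 7), (0, 8), (0, 11), (1, 4), (1, 7), (1, 8), (1, 11), (2, 4), (2, 7), (2, 8), (2, 11), (3, 4), (3, 7), (3, 8), (3, 11), (4, 4), (4, 7), (4, 8), (4, 11), (5, 4), (5, 7), (5, 8), (5, 11), (6, 4), (6, 7), (6, 8), (6, 11), (7, 4), (7, 7), (7, 8), (7, 11)]

Answer: ....O..OO..O....
....O..OO..O....
....O..OO..O....
....O..OO..O....
....O..OO..O....
....O..OO..O....
....O..OO..O....
....O..OO..O....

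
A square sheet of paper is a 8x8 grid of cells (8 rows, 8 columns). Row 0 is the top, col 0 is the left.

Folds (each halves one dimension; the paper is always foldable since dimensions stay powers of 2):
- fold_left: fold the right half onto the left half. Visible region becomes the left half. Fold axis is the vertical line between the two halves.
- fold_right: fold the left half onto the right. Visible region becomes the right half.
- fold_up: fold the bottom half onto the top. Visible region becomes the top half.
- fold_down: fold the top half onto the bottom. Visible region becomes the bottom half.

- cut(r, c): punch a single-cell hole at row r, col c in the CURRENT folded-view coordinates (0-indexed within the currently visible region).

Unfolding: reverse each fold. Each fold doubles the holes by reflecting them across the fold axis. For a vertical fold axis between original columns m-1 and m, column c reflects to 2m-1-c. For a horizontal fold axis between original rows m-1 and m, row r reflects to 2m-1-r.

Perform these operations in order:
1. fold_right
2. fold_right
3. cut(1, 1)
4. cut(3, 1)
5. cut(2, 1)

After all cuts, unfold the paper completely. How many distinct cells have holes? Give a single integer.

Op 1 fold_right: fold axis v@4; visible region now rows[0,8) x cols[4,8) = 8x4
Op 2 fold_right: fold axis v@6; visible region now rows[0,8) x cols[6,8) = 8x2
Op 3 cut(1, 1): punch at orig (1,7); cuts so far [(1, 7)]; region rows[0,8) x cols[6,8) = 8x2
Op 4 cut(3, 1): punch at orig (3,7); cuts so far [(1, 7), (3, 7)]; region rows[0,8) x cols[6,8) = 8x2
Op 5 cut(2, 1): punch at orig (2,7); cuts so far [(1, 7), (2, 7), (3, 7)]; region rows[0,8) x cols[6,8) = 8x2
Unfold 1 (reflect across v@6): 6 holes -> [(1, 4), (1, 7), (2, 4), (2, 7), (3, 4), (3, 7)]
Unfold 2 (reflect across v@4): 12 holes -> [(1, 0), (1, 3), (1, 4), (1, 7), (2, 0), (2, 3), (2, 4), (2, 7), (3, 0), (3, 3), (3, 4), (3, 7)]

Answer: 12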